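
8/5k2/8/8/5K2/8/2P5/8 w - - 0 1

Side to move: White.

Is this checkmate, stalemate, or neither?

White to move; white king on f4.
In check: no.
Legal moves for White: Kg5, Kf5, Ke5, Kg4, Ke4, Kg3, Kf3, Ke3, c3, c4.
White has 10 legal moves and is not in check → neither.

neither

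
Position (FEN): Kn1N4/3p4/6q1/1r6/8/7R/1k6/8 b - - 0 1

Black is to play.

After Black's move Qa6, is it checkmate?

After Qa6: white king on a8; in check: yes, from the black queen on a6.
King squares — a7: attacked by Qa6; b7: attacked by Rb5; b8: attacked by Rb5.
White has no legal moves → checkmate.

yes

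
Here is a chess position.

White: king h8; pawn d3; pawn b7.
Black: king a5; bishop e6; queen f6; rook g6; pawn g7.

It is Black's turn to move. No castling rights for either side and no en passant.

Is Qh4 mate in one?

yes

After Qh4: white king on h8; in check: yes, from the black queen on h4.
King squares — g7: attacked by Rg6; h7: attacked by Qh4; g8: attacked by Be6.
White has no legal moves → checkmate.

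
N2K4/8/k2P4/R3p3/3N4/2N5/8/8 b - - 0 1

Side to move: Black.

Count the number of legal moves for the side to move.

2

Black to move; king on a6.
In check: yes, from the white rook on a5.
Legal moves: Kb7, Kxa5.
Count: 2.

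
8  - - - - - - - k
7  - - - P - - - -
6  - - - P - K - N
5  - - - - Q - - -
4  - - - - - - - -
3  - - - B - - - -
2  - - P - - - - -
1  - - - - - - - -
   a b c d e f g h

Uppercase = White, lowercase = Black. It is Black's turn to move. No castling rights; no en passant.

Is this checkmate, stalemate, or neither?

Black to move; black king on h8.
In check: no.
King squares — g7: attacked by Kf6; h7: attacked by Bd3; g8: attacked by Nh6.
Legal moves for Black: none.
Not in check and no legal moves → stalemate.

stalemate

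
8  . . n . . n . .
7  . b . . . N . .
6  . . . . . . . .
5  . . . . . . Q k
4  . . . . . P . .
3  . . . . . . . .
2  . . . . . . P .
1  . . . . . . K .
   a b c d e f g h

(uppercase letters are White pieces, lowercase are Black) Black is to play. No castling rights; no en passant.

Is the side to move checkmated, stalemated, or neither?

checkmate

Black to move; black king on h5.
In check: yes, from the white queen on g5.
King squares — g4: attacked by Qg5; h4: attacked by Qg5; g5: attacked by Pf4; g6: attacked by Qg5; h6: attacked by Qg5.
Legal moves for Black: none.
In check with no legal moves → checkmate.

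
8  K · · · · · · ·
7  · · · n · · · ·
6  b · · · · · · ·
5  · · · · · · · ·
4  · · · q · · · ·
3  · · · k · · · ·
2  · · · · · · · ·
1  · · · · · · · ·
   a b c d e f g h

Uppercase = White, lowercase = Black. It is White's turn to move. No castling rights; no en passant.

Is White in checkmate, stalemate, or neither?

stalemate

White to move; white king on a8.
In check: no.
King squares — a7: attacked by Qd4; b7: attacked by Ba6; b8: attacked by Nd7.
Legal moves for White: none.
Not in check and no legal moves → stalemate.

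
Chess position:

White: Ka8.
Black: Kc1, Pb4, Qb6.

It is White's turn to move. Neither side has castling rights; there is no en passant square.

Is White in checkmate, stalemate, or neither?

White to move; white king on a8.
In check: no.
King squares — a7: attacked by Qb6; b7: attacked by Qb6; b8: attacked by Qb6.
Legal moves for White: none.
Not in check and no legal moves → stalemate.

stalemate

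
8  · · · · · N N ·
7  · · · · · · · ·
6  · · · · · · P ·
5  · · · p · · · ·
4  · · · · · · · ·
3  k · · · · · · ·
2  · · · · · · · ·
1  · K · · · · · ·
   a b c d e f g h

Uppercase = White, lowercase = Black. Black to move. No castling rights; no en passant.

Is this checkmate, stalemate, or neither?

neither

Black to move; black king on a3.
In check: no.
Legal moves for Black: Kb4, Ka4, Kb3, d4.
Black has 4 legal moves and is not in check → neither.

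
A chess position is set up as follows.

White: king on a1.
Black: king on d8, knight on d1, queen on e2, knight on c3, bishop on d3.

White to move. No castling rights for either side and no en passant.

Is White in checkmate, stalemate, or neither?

stalemate

White to move; white king on a1.
In check: no.
King squares — b1: attacked by Nc3; a2: attacked by Qe2; b2: attacked by Nd1.
Legal moves for White: none.
Not in check and no legal moves → stalemate.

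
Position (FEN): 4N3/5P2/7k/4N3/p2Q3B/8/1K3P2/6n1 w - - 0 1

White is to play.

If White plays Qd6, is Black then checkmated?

After Qd6: black king on h6; in check: yes, from the white queen on d6.
Black has 2 legal replies: Kh7, Kh5.
In check but a legal move exists → not checkmate.

no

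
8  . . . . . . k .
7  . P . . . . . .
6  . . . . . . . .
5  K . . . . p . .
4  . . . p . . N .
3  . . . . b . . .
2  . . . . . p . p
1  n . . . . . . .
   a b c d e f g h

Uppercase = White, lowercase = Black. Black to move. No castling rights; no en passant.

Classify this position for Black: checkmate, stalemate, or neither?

Black to move; black king on g8.
In check: no.
Legal moves for Black include: Kh8, Kf8, Kh7, Kg7, Kf7, Bh6, Bg5, Bf4, Bd2+, Bc1, Nb3+, Nc2, fxg4, f4, d3, h1=Q, h1=R, h1=B, ... (list truncated; more exist).
Black has legal moves and is not in check → neither.

neither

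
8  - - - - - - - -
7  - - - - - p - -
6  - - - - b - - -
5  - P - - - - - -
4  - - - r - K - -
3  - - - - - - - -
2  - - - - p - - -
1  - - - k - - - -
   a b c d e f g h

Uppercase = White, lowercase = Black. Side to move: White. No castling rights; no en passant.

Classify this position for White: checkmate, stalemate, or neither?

neither

White to move; white king on f4.
In check: yes, from the black rook on d4.
Legal moves for White: Kg5, Ke5, Kg3, Kf3, Ke3.
White is in check but has 5 legal moves → neither.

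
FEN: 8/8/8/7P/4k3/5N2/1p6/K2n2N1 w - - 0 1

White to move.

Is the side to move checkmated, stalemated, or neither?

neither

White to move; white king on a1.
In check: yes, from the black pawn on b2.
King squares — b1: available; a2: available; b2: attacked by Nd1.
Legal moves for White: Ka2, Kb1.
White is in check but has 2 legal moves → neither.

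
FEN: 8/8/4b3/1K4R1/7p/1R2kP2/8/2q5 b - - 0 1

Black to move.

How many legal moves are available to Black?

7

Black to move; king on e3.
In check: yes, from the white rook on b3.
Legal moves: Kf4, Kd4, Kf2, Ke2, Kd2, Bxb3, Qc3.
Count: 7.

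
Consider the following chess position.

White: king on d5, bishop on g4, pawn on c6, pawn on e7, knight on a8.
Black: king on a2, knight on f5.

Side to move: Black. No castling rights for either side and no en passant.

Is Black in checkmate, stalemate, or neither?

Black to move; black king on a2.
In check: no.
Legal moves for Black: Ng7, Nxe7+, Nh6, Nd6, Nh4, Nd4, Ng3, Ne3+, Kb3, Ka3, Kb2, Kb1, Ka1.
Black has 13 legal moves and is not in check → neither.

neither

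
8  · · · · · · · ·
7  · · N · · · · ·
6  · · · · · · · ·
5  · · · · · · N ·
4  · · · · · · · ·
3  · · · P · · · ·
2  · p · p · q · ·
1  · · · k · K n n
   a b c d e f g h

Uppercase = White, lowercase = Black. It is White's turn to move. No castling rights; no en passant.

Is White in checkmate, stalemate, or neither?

White to move; white king on f1.
In check: yes, from the black queen on f2.
King squares — e1: attacked by Kd1; g1: attacked by Qf2; e2: attacked by Kd1; f2: attacked by Nh1; g2: attacked by Qf2.
Legal moves for White: none.
In check with no legal moves → checkmate.

checkmate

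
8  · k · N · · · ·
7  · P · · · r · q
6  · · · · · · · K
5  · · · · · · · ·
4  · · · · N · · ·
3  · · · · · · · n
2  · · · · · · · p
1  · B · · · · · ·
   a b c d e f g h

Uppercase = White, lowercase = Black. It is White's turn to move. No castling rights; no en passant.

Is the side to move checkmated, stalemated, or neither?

checkmate

White to move; white king on h6.
In check: yes, from the black queen on h7.
King squares — g5: attacked by Nh3; h5: attacked by Qh7; g6: attacked by Qh7; g7: attacked by Rf7; h7: attacked by Rf7.
Legal moves for White: none.
In check with no legal moves → checkmate.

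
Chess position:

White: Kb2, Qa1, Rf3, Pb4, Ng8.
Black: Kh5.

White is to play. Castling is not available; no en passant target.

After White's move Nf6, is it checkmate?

After Nf6: black king on h5; in check: yes, from the white knight on f6.
Black has 4 legal replies: Kh6, Kg6, Kg5, Kh4.
In check but a legal move exists → not checkmate.

no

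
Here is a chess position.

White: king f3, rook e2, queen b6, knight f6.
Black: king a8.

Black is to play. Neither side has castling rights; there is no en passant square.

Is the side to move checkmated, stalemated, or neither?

stalemate

Black to move; black king on a8.
In check: no.
King squares — a7: attacked by Qb6; b7: attacked by Qb6; b8: attacked by Qb6.
Legal moves for Black: none.
Not in check and no legal moves → stalemate.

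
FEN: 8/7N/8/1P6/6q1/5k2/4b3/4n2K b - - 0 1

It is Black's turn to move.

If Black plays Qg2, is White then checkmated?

After Qg2: white king on h1; in check: yes, from the black queen on g2.
King squares — g1: attacked by Qg2; g2: attacked by Ne1; h2: attacked by Qg2.
White has no legal moves → checkmate.

yes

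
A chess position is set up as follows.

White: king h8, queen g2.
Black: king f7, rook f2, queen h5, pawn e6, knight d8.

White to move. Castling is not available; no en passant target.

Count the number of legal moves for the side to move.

0

White to move; king on h8.
In check: yes, from the black queen on h5.
Legal moves: none.
Count: 0.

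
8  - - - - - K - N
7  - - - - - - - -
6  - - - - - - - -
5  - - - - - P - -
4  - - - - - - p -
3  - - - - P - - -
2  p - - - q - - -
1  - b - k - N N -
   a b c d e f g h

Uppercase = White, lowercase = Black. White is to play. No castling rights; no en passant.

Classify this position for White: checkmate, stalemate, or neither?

neither

White to move; white king on f8.
In check: no.
Legal moves for White: Nf7, Ng6, Kg8, Ke8, Kg7, Kf7, Ke7, Nh3, Nf3, Nxe2, Ng3, Nh2, Nd2, f6, e4.
White has 15 legal moves and is not in check → neither.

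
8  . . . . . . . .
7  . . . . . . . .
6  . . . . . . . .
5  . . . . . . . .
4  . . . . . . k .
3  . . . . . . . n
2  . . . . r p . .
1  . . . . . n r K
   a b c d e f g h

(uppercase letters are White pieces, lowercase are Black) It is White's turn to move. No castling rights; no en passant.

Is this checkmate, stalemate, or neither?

White to move; white king on h1.
In check: yes, from the black rook on g1.
King squares — g1: attacked by Pf2; g2: attacked by Rg1; h2: attacked by Nf1.
Legal moves for White: none.
In check with no legal moves → checkmate.

checkmate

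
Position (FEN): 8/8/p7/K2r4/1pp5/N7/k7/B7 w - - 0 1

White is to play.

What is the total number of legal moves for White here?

5

White to move; king on a5.
In check: yes, from the black rook on d5.
Legal moves: Kb6, Kxa6, Kxb4, Ka4, Nb5.
Count: 5.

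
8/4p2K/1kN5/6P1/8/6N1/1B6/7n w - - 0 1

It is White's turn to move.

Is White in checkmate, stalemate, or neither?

White to move; white king on h7.
In check: no.
Legal moves for White include: Kh8, Kg8, Kg7, Kh6, Kg6, Nd8, Nb8, Nxe7, Na7, Ne5, Na5, Nd4, Nb4, Nh5, Nf5, Ne4, Ne2, Nxh1, ... (list truncated; more exist).
White has legal moves and is not in check → neither.

neither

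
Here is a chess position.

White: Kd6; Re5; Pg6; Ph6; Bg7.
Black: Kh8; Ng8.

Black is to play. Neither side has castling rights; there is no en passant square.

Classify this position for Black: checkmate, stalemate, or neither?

Black to move; black king on h8.
In check: yes, from the white bishop on g7.
King squares — g7: attacked by Ph6; h7: attacked by Pg6; g8: own knight.
Legal moves for Black: none.
In check with no legal moves → checkmate.

checkmate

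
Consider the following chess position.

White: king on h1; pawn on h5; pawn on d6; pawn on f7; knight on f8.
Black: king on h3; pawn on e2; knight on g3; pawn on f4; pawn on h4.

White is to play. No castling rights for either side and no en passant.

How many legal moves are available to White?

1

White to move; king on h1.
In check: yes, from the black knight on g3.
Legal moves: Kg1.
Count: 1.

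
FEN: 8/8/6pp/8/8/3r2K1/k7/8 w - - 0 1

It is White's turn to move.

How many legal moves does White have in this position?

White to move; king on g3.
In check: yes, from the black rook on d3.
Legal moves: Kh4, Kg4, Kf4, Kh2, Kg2, Kf2.
Count: 6.

6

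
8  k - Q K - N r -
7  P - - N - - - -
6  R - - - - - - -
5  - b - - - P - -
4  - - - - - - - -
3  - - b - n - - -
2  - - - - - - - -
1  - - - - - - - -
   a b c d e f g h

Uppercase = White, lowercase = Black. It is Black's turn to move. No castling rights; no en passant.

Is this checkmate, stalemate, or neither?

Black to move; black king on a8.
In check: yes, from the white queen on c8.
King squares — a7: attacked by Ra6; b7: attacked by Qc8; b8: attacked by Pa7.
Legal moves for Black: none.
In check with no legal moves → checkmate.

checkmate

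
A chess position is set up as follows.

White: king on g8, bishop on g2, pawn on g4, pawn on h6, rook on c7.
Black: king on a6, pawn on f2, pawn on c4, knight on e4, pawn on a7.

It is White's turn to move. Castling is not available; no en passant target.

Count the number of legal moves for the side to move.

White to move; king on g8.
In check: no.
Legal moves: Kh8, Kf8, Kh7, Kg7, Kf7, Rc8, Rh7, Rg7, Rf7, Re7, Rd7, Rb7, Rxa7+, Rc6+, Rc5, Rxc4, Bxe4, Bh3, Bf3, Bh1, Bf1, h7, g5.
Count: 23.

23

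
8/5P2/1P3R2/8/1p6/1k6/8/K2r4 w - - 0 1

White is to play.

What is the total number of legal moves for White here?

0

White to move; king on a1.
In check: yes, from the black rook on d1.
Legal moves: none.
Count: 0.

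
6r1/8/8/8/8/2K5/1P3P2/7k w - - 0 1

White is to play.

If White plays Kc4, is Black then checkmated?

no

After Kc4: black king on h1; in check: no.
Black is not in check, so this cannot be checkmate.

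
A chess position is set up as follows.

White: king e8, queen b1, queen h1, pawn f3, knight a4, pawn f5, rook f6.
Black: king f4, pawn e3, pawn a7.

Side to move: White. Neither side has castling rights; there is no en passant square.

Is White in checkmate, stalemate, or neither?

White to move; white king on e8.
In check: no.
Legal moves for White include: Kf8, Kd8, Kf7, Ke7, Kd7, Rf8, Rf7, Rh6, Rg6, Re6, Rd6, Rc6, Rb6, Ra6, Nb6, Nc5, Nc3, Nb2, ... (list truncated; more exist).
White has legal moves and is not in check → neither.

neither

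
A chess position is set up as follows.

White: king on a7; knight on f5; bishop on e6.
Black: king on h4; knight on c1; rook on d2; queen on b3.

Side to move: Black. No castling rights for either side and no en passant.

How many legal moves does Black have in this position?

4

Black to move; king on h4.
In check: yes, from the white knight on f5.
Legal moves: Kh5, Kg5, Kg4, Kh3.
Count: 4.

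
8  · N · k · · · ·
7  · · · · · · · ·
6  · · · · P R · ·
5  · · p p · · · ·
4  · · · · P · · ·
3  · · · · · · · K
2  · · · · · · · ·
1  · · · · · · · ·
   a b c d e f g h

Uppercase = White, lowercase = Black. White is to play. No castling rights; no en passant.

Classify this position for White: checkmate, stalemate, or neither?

White to move; white king on h3.
In check: no.
Legal moves for White include: Nd7, Nc6+, Na6, Rf8+, Rf7, Rh6, Rg6, Rf5, Rf4, Rf3, Rf2, Rf1, Kh4, Kg4, Kg3, Kh2, Kg2, exd5, ... (list truncated; more exist).
White has legal moves and is not in check → neither.

neither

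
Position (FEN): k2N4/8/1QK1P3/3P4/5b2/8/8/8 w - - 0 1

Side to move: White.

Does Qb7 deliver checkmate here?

yes

After Qb7: black king on a8; in check: yes, from the white queen on b7.
King squares — a7: attacked by Qb7; b7: attacked by Kc6; b8: attacked by Qb7.
Black has no legal moves → checkmate.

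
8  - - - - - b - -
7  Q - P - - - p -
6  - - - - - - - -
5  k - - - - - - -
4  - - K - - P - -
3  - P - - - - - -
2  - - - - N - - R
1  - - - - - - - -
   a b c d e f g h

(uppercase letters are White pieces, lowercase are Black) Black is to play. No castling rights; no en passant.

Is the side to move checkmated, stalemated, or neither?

checkmate

Black to move; black king on a5.
In check: yes, from the white queen on a7.
King squares — a4: attacked by Pb3; b4: attacked by Kc4; b5: attacked by Kc4; a6: attacked by Qa7; b6: attacked by Qa7.
Legal moves for Black: none.
In check with no legal moves → checkmate.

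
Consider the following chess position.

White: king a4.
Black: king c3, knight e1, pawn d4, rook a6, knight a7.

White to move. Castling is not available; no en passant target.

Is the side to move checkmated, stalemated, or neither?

White to move; white king on a4.
In check: yes, from the black rook on a6.
King squares — a3: attacked by Ra6; b3: attacked by Kc3; b4: attacked by Kc3; a5: attacked by Ra6; b5: attacked by Na7.
Legal moves for White: none.
In check with no legal moves → checkmate.

checkmate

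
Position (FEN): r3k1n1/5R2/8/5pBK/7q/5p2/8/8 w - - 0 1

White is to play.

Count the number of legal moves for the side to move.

White to move; king on h5.
In check: yes, from the black queen on h4.
Legal moves: Kg6, Kxh4, Bxh4.
Count: 3.

3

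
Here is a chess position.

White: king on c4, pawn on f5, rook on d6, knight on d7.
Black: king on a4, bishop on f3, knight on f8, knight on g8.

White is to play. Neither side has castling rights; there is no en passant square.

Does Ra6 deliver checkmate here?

yes

After Ra6: black king on a4; in check: yes, from the white rook on a6.
King squares — a3: attacked by Ra6; b3: attacked by Kc4; b4: attacked by Kc4; a5: attacked by Ra6; b5: attacked by Kc4.
Black has no legal moves → checkmate.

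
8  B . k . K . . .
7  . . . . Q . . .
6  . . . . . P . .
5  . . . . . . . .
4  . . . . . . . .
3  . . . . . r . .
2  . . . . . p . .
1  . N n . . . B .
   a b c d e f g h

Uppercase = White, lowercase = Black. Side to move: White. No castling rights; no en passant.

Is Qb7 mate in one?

yes

After Qb7: black king on c8; in check: yes, from the white queen on b7.
King squares — b7: attacked by Ba8; c7: attacked by Qb7; d7: attacked by Qb7; b8: attacked by Qb7; d8: attacked by Ke8.
Black has no legal moves → checkmate.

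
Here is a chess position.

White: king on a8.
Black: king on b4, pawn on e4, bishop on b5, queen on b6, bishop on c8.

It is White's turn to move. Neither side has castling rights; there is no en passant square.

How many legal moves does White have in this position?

White to move; king on a8.
In check: no.
Legal moves: none.
Count: 0.

0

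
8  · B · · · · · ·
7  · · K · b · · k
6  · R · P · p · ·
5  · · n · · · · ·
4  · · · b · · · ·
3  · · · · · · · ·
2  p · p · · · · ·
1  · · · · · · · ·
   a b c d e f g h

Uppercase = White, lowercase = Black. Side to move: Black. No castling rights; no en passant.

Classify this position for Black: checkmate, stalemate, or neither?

neither

Black to move; black king on h7.
In check: no.
Legal moves for Black include: Kh8, Kg8, Kg7, Kh6, Kg6, Bf8, Bd8+, Bxd6+, Nd7, Nb7, Ne6+, Na6+, Ne4, Na4, Nd3, Nb3, Be5, Be3, ... (list truncated; more exist).
Black has legal moves and is not in check → neither.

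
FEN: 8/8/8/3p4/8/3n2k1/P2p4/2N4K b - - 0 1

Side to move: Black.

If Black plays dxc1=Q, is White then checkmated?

yes

After dxc1=Q: white king on h1; in check: yes, from the black queen on c1.
King squares — g1: attacked by Qc1; g2: attacked by Kg3; h2: attacked by Kg3.
White has no legal moves → checkmate.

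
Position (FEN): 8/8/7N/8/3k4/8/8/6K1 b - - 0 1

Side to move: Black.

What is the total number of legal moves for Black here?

Black to move; king on d4.
In check: no.
Legal moves: Ke5, Kd5, Kc5, Ke4, Kc4, Ke3, Kd3, Kc3.
Count: 8.

8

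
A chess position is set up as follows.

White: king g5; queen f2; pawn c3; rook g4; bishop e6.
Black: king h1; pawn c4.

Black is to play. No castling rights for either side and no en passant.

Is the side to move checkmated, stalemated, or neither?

Black to move; black king on h1.
In check: no.
King squares — g1: attacked by Qf2; g2: attacked by Qf2; h2: attacked by Qf2.
Legal moves for Black: none.
Not in check and no legal moves → stalemate.

stalemate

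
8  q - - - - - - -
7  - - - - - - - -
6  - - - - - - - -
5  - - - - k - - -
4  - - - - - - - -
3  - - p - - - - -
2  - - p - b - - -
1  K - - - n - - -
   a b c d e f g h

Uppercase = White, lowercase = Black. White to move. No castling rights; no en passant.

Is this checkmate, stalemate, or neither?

White to move; white king on a1.
In check: yes, from the black queen on a8.
King squares — b1: attacked by Pc2; a2: attacked by Qa8; b2: attacked by Pc3.
Legal moves for White: none.
In check with no legal moves → checkmate.

checkmate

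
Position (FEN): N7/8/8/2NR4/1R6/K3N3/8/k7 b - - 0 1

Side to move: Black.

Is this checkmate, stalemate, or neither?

Black to move; black king on a1.
In check: no.
King squares — b1: attacked by Rb4; a2: attacked by Ka3; b2: attacked by Ka3.
Legal moves for Black: none.
Not in check and no legal moves → stalemate.

stalemate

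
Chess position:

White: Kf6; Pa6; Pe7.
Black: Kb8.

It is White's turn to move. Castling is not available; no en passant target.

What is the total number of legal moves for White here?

White to move; king on f6.
In check: no.
Legal moves: Kg7, Kf7, Kg6, Ke6, Kg5, Kf5, Ke5, e8=Q+, e8=R+, e8=B, e8=N, a7+.
Count: 12.

12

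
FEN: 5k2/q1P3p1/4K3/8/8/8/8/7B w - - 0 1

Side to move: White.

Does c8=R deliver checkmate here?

After c8=R: black king on f8; in check: yes, from the white rook on c8.
King squares — e7: attacked by Ke6; f7: attacked by Ke6; g7: own pawn; e8: attacked by Rc8; g8: attacked by Rc8.
Black has no legal moves → checkmate.

yes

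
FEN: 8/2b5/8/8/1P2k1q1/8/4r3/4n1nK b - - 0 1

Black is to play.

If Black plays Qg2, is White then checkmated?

After Qg2: white king on h1; in check: yes, from the black queen on g2.
King squares — g1: attacked by Qg2; g2: attacked by Ne1; h2: attacked by Qg2.
White has no legal moves → checkmate.

yes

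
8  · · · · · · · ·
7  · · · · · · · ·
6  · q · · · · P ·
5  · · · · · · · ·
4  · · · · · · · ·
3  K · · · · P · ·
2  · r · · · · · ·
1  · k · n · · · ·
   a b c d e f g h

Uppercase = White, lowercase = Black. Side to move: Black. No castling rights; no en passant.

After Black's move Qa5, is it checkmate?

yes

After Qa5: white king on a3; in check: yes, from the black queen on a5.
King squares — a2: attacked by Kb1; b2: attacked by Kb1; b3: attacked by Rb2; a4: attacked by Qa5; b4: attacked by Rb2.
White has no legal moves → checkmate.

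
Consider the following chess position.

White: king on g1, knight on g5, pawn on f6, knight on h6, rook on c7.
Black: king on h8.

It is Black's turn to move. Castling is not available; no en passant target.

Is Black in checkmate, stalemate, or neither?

stalemate

Black to move; black king on h8.
In check: no.
King squares — g7: attacked by Pf6; h7: attacked by Ng5; g8: attacked by Nh6.
Legal moves for Black: none.
Not in check and no legal moves → stalemate.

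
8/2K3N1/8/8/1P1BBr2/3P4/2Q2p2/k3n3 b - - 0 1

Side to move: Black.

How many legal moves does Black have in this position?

Black to move; king on a1.
In check: yes, from the white bishop on d4.
Legal moves: none.
Count: 0.

0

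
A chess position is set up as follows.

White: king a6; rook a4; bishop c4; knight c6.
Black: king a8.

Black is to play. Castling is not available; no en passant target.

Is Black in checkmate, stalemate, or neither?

stalemate

Black to move; black king on a8.
In check: no.
King squares — a7: attacked by Ka6; b7: attacked by Ka6; b8: attacked by Nc6.
Legal moves for Black: none.
Not in check and no legal moves → stalemate.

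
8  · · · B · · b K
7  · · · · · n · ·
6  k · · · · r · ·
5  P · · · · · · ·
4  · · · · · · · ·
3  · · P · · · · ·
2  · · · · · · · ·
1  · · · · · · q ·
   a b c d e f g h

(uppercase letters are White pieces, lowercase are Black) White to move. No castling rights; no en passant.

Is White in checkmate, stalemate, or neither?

White to move; white king on h8.
In check: yes, from the black knight on f7.
King squares — g7: attacked by Qg1; h7: attacked by Bg8; g8: attacked by Qg1.
Legal moves for White: none.
In check with no legal moves → checkmate.

checkmate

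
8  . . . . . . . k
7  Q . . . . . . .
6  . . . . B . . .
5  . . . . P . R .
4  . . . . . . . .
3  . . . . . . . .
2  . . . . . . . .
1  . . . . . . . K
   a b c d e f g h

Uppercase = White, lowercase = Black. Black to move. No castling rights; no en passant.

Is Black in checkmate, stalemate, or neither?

Black to move; black king on h8.
In check: no.
King squares — g7: attacked by Rg5; h7: attacked by Qa7; g8: attacked by Rg5.
Legal moves for Black: none.
Not in check and no legal moves → stalemate.

stalemate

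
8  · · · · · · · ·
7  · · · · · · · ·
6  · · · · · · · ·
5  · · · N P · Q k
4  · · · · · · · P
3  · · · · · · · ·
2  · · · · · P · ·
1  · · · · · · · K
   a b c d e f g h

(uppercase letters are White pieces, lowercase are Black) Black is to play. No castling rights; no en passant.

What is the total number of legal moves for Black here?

0

Black to move; king on h5.
In check: yes, from the white queen on g5.
Legal moves: none.
Count: 0.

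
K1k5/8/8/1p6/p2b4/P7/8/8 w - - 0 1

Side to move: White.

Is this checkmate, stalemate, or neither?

White to move; white king on a8.
In check: no.
King squares — a7: attacked by Bd4; b7: attacked by Kc8; b8: attacked by Kc8.
Legal moves for White: none.
Not in check and no legal moves → stalemate.

stalemate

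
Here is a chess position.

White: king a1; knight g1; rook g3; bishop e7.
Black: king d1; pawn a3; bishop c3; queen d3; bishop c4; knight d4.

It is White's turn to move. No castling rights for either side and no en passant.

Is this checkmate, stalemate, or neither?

White to move; white king on a1.
In check: yes, from the black bishop on c3.
King squares — b1: attacked by Qd3; a2: attacked by Bc4; b2: attacked by Pa3.
Legal moves for White: none.
In check with no legal moves → checkmate.

checkmate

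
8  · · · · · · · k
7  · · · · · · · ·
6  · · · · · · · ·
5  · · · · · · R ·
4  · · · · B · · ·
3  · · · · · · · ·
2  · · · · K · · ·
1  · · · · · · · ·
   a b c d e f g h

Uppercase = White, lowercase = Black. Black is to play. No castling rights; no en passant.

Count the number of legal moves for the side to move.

Black to move; king on h8.
In check: no.
Legal moves: none.
Count: 0.

0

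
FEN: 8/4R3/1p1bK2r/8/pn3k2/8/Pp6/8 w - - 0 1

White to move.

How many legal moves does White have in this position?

2

White to move; king on e6.
In check: yes, from the black rook on h6.
Legal moves: Kf7, Kd7.
Count: 2.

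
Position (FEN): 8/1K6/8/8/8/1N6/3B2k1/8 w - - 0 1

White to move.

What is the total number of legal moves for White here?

22

White to move; king on b7.
In check: no.
Legal moves: Kc8, Kb8, Ka8, Kc7, Ka7, Kc6, Kb6, Ka6, Nc5, Na5, Nd4, Nc1, Na1, Bh6, Bg5, Ba5, Bf4, Bb4, Be3, Bc3, Be1, Bc1.
Count: 22.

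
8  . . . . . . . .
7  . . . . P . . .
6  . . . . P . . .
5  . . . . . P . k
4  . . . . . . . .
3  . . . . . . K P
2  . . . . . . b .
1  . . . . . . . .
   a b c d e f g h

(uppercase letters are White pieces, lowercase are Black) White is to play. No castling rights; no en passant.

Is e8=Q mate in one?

After e8=Q: black king on h5; in check: yes, from the white queen on e8.
Black has 2 legal replies: Kh6, Kg5.
In check but a legal move exists → not checkmate.

no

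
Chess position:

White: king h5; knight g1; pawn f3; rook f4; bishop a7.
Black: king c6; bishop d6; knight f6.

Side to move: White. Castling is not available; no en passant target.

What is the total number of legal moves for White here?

White to move; king on h5.
In check: yes, from the black knight on f6.
Legal moves: Kh6, Kg6, Kg5, Kh4, Rxf6.
Count: 5.

5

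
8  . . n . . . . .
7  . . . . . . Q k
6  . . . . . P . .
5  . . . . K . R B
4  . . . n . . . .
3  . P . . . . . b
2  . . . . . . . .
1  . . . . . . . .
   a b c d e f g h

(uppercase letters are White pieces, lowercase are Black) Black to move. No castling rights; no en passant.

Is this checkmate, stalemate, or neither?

checkmate

Black to move; black king on h7.
In check: yes, from the white queen on g7.
King squares — g6: attacked by Rg5; h6: attacked by Qg7; g7: attacked by Rg5; g8: attacked by Qg7; h8: attacked by Qg7.
Legal moves for Black: none.
In check with no legal moves → checkmate.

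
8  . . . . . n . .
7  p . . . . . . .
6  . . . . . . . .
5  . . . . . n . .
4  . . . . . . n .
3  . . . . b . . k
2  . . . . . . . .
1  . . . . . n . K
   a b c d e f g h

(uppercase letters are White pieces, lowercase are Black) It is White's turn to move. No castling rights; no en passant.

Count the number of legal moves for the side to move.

0

White to move; king on h1.
In check: no.
Legal moves: none.
Count: 0.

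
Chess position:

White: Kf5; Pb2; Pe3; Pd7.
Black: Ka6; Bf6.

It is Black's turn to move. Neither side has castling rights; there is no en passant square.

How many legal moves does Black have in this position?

15

Black to move; king on a6.
In check: no.
Legal moves: Bh8, Bd8, Bg7, Be7, Bg5, Be5, Bh4, Bd4, Bc3, Bxb2, Kb7, Ka7, Kb6, Kb5, Ka5.
Count: 15.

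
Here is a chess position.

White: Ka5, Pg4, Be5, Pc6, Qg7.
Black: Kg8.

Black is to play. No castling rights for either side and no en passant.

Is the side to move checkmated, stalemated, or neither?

Black to move; black king on g8.
In check: yes, from the white queen on g7.
King squares — f7: attacked by Qg7; g7: attacked by Be5; h7: attacked by Qg7; f8: attacked by Qg7; h8: attacked by Qg7.
Legal moves for Black: none.
In check with no legal moves → checkmate.

checkmate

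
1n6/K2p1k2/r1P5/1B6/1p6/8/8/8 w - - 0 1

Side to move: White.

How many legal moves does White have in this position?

3

White to move; king on a7.
In check: yes, from the black rook on a6.
Legal moves: Kxb8, Kb7, Bxa6.
Count: 3.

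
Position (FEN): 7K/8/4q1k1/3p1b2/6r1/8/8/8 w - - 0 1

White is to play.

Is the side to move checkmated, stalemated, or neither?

stalemate

White to move; white king on h8.
In check: no.
King squares — g7: attacked by Kg6; h7: attacked by Kg6; g8: attacked by Qe6.
Legal moves for White: none.
Not in check and no legal moves → stalemate.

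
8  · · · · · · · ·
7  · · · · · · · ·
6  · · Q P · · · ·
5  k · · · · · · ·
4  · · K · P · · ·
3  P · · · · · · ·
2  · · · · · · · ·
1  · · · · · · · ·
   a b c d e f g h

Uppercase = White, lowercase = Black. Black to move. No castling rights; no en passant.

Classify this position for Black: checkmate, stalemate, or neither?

Black to move; black king on a5.
In check: no.
King squares — a4: attacked by Qc6; b4: attacked by Pa3; b5: attacked by Kc4; a6: attacked by Qc6; b6: attacked by Qc6.
Legal moves for Black: none.
Not in check and no legal moves → stalemate.

stalemate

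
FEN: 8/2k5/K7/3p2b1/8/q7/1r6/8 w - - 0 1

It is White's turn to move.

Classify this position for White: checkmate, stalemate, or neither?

checkmate

White to move; white king on a6.
In check: yes, from the black queen on a3.
King squares — a5: attacked by Qa3; b5: attacked by Rb2; b6: attacked by Rb2; a7: attacked by Qa3; b7: attacked by Rb2.
Legal moves for White: none.
In check with no legal moves → checkmate.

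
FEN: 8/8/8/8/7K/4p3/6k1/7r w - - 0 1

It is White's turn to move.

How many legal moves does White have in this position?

2

White to move; king on h4.
In check: yes, from the black rook on h1.
Legal moves: Kg5, Kg4.
Count: 2.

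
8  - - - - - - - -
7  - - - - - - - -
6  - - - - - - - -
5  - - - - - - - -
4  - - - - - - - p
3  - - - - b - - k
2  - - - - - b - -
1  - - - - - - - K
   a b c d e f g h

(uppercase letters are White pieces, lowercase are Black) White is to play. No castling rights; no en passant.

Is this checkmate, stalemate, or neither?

stalemate

White to move; white king on h1.
In check: no.
King squares — g1: attacked by Bf2; g2: attacked by Kh3; h2: attacked by Kh3.
Legal moves for White: none.
Not in check and no legal moves → stalemate.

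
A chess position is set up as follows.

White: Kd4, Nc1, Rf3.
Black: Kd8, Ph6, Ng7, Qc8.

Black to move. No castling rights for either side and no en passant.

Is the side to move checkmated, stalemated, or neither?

neither

Black to move; black king on d8.
In check: no.
Legal moves for Black include: Ke8, Ke7, Kd7, Kc7, Qb8, Qa8, Qd7+, Qc7, Qb7, Qe6, Qc6, Qa6, Qf5, Qc5+, Qg4+, Qc4+, Qh3, Qc3+, ... (list truncated; more exist).
Black has legal moves and is not in check → neither.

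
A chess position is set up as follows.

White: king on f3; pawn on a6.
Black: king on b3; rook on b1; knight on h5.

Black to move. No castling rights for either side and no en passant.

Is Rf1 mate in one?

After Rf1: white king on f3; in check: yes, from the black rook on f1.
White has 5 legal replies: Kg4, Ke4, Ke3, Kg2, Ke2.
In check but a legal move exists → not checkmate.

no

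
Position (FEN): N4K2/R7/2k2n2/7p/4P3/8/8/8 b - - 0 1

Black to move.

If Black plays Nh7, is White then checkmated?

no

After Nh7: white king on f8; in check: yes, from the black knight on h7.
White has 6 legal replies: Kg8, Ke8, Kg7, Kf7, Ke7, Rxh7.
In check but a legal move exists → not checkmate.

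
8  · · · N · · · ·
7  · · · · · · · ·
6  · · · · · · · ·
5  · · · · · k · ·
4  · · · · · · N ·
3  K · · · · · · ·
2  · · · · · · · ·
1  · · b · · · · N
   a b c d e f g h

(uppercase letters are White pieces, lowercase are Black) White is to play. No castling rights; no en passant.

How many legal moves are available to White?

White to move; king on a3.
In check: yes, from the black bishop on c1.
Legal moves: Kb4, Ka4, Kb3, Ka2.
Count: 4.

4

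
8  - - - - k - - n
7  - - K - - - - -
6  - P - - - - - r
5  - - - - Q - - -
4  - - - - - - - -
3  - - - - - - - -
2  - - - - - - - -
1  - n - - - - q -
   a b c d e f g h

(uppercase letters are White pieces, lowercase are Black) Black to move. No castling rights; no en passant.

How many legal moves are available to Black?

Black to move; king on e8.
In check: yes, from the white queen on e5.
Legal moves: Kf8, Kf7, Re6.
Count: 3.

3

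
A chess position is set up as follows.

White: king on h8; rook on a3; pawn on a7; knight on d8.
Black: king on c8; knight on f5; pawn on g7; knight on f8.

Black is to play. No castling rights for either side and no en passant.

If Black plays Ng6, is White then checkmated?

After Ng6: white king on h8; in check: yes, from the black knight on g6.
White has 2 legal replies: Kg8, Kh7.
In check but a legal move exists → not checkmate.

no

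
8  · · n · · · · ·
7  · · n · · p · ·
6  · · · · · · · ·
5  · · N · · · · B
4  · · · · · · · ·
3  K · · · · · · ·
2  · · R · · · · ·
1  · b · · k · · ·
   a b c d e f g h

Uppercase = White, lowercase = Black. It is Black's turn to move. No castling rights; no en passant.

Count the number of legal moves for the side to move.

15

Black to move; king on e1.
In check: no.
Legal moves: Ne7, Na7, Nd6, Nb6, Ne8, Na8, Ne6, Na6, Nd5, Nb5+, Kf1, Bxc2, Ba2, f6, f5.
Count: 15.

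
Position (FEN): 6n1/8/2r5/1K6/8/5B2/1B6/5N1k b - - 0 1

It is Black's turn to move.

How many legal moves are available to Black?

Black to move; king on h1.
In check: yes, from the white bishop on f3.
Legal moves: Kg1.
Count: 1.

1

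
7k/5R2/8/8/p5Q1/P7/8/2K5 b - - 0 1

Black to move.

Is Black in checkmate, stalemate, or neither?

Black to move; black king on h8.
In check: no.
King squares — g7: attacked by Qg4; h7: attacked by Rf7; g8: attacked by Qg4.
Legal moves for Black: none.
Not in check and no legal moves → stalemate.

stalemate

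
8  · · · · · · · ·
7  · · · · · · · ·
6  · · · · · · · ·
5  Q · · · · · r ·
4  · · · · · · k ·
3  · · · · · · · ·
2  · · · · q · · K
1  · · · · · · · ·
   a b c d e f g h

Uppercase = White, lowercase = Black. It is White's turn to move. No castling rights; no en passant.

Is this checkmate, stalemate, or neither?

neither

White to move; white king on h2.
In check: yes, from the black queen on e2.
King squares — g1: available; h1: available; g2: attacked by Qe2; g3: attacked by Kg4; h3: attacked by Kg4.
Legal moves for White: Kh1, Kg1.
White is in check but has 2 legal moves → neither.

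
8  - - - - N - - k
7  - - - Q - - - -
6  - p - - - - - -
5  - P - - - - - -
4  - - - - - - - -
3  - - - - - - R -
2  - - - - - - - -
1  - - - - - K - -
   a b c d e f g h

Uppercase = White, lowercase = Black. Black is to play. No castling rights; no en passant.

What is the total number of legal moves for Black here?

0

Black to move; king on h8.
In check: no.
Legal moves: none.
Count: 0.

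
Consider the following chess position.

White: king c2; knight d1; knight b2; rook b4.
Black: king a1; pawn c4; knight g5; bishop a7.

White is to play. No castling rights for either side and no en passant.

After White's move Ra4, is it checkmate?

After Ra4: black king on a1; in check: yes, from the white rook on a4.
King squares — b1: attacked by Kc2; a2: attacked by Ra4; b2: attacked by Nd1.
Black has no legal moves → checkmate.

yes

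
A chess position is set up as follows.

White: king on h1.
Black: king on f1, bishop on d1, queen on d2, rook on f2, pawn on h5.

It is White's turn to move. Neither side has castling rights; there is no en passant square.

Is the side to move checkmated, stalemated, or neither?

White to move; white king on h1.
In check: no.
King squares — g1: attacked by Kf1; g2: attacked by Kf1; h2: attacked by Rf2.
Legal moves for White: none.
Not in check and no legal moves → stalemate.

stalemate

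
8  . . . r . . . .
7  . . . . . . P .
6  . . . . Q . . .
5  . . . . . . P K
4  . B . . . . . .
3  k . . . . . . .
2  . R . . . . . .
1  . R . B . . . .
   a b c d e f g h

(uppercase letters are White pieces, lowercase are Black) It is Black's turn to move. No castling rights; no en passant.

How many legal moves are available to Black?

0

Black to move; king on a3.
In check: yes, from the white bishop on b4.
Legal moves: none.
Count: 0.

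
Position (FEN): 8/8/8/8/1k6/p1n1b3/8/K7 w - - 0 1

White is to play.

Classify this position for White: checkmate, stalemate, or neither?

stalemate

White to move; white king on a1.
In check: no.
King squares — b1: attacked by Nc3; a2: attacked by Nc3; b2: attacked by Pa3.
Legal moves for White: none.
Not in check and no legal moves → stalemate.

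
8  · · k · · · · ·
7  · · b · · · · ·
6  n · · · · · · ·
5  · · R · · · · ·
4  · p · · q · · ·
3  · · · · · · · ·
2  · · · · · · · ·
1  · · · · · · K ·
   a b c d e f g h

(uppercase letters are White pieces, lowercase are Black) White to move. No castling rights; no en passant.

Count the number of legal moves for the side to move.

15

White to move; king on g1.
In check: no.
Legal moves: Rxc7+, Rc6, Rh5, Rg5, Rf5, Re5, Rd5, Rb5, Ra5, Rc4, Rc3, Rc2, Rc1, Kf2, Kf1.
Count: 15.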